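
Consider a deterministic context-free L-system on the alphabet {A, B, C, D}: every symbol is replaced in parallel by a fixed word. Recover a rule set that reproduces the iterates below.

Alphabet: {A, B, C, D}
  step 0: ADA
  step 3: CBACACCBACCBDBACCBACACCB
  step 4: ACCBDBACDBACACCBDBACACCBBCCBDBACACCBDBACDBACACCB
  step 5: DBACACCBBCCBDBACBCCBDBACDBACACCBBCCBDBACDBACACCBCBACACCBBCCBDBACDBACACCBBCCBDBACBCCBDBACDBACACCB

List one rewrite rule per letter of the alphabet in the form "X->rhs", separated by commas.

  step 4 ⇒ step 5: ACCBDBACDBACACCBDBACACCBBCCBDBACACCBDBACDBACACCB ⇒ DB·AC·AC·CB·BC·CB·DB·AC·BC·CB·DB·AC·DB·AC·AC·CB·BC·CB·DB·AC·DB·AC·AC·CB·CB·AC·AC·CB·BC·CB·DB·AC·DB·AC·AC·CB·BC·CB·DB·AC·BC·CB·DB·AC·DB·AC·AC·CB
    A ↦ DB
    B ↦ CB
    C ↦ AC
    D ↦ BC

A->DB, B->CB, C->AC, D->BC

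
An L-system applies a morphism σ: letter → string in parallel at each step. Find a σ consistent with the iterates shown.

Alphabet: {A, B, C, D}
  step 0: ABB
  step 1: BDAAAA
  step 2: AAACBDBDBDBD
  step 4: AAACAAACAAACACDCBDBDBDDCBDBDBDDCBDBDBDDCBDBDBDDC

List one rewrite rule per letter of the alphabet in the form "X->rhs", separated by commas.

  step 1 ⇒ step 2: BDAAAA ⇒ AA·AC·BD·BD·BD·BD
    A ↦ BD
    B ↦ AA
    D ↦ AC
    C ↦ DC  (constrained at step 2)

A->BD, B->AA, C->DC, D->AC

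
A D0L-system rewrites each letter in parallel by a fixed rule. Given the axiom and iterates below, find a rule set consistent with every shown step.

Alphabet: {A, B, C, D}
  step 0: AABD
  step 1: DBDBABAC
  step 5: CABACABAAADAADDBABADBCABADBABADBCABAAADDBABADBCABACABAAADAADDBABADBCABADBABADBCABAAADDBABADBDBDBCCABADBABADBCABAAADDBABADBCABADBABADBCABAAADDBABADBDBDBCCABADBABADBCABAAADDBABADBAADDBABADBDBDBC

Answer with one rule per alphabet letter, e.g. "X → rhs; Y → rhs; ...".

A->DB, B->ABA, C->AAD, D->C

  step 0 ⇒ step 1: AABD ⇒ DB·DB·ABA·C
    A ↦ DB
    B ↦ ABA
    D ↦ C
    C ↦ AAD  (constrained at step 1)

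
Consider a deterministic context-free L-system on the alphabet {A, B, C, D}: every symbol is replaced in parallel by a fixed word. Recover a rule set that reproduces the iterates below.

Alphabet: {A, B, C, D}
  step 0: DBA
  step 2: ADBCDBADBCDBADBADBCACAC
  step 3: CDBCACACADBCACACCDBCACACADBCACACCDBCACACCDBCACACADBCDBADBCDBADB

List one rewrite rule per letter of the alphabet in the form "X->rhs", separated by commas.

A->CDB, B->AC, C->ADB, D->CAC

  step 2 ⇒ step 3: ADBCDBADBCDBADBADBCACAC ⇒ CDB·CAC·AC·ADB·CAC·AC·CDB·CAC·AC·ADB·CAC·AC·CDB·CAC·AC·CDB·CAC·AC·ADB·CDB·ADB·CDB·ADB
    A ↦ CDB
    B ↦ AC
    C ↦ ADB
    D ↦ CAC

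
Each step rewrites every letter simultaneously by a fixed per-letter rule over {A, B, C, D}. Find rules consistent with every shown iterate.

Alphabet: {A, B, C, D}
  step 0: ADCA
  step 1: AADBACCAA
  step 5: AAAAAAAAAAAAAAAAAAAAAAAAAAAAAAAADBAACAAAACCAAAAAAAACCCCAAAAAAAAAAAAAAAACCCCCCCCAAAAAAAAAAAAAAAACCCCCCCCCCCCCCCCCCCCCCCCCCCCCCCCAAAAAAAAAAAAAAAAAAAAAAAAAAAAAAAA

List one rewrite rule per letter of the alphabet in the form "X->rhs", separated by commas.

  step 0 ⇒ step 1: ADCA ⇒ AA·DBA·CC·AA
    A ↦ AA
    C ↦ CC
    D ↦ DBA
    B ↦ AC  (constrained at step 1)

A->AA, B->AC, C->CC, D->DBA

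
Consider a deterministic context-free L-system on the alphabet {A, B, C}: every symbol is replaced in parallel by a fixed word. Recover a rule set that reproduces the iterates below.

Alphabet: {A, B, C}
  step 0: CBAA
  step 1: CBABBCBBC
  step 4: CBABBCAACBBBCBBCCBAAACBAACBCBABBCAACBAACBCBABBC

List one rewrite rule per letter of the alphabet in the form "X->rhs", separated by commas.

  step 0 ⇒ step 1: CBAA ⇒ CB·A·BBC·BBC
    A ↦ BBC
    B ↦ A
    C ↦ CB

A->BBC, B->A, C->CB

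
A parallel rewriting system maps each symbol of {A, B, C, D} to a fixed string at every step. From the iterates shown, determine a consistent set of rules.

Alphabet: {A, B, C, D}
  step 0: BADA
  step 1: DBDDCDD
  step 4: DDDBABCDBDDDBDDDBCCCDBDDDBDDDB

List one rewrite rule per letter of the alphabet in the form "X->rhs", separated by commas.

A->DD, B->DB, C->AB, D->C

  step 0 ⇒ step 1: BADA ⇒ DB·DD·C·DD
    A ↦ DD
    B ↦ DB
    D ↦ C
    C ↦ AB  (constrained at step 1)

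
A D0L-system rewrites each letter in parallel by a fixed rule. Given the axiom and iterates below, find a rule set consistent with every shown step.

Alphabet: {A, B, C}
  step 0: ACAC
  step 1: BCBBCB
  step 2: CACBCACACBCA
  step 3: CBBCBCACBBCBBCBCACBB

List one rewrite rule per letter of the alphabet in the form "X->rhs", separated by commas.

A->B, B->CA, C->CB

  step 2 ⇒ step 3: CACBCACACBCA ⇒ CB·B·CB·CA·CB·B·CB·B·CB·CA·CB·B
    A ↦ B
    B ↦ CA
    C ↦ CB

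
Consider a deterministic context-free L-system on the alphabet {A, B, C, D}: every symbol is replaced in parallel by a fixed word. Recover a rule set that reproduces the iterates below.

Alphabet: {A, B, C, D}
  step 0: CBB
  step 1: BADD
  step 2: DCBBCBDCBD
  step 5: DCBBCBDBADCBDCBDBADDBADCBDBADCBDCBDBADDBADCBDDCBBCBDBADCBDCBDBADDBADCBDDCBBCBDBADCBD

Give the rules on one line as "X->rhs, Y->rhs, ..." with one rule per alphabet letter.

  step 1 ⇒ step 2: BADD ⇒ D·CBB·CBD·CBD
    A ↦ CBB
    B ↦ D
    D ↦ CBD
  step 0 ⇒ step 1: CBB ⇒ BA·D·D
    C ↦ BA

A->CBB, B->D, C->BA, D->CBD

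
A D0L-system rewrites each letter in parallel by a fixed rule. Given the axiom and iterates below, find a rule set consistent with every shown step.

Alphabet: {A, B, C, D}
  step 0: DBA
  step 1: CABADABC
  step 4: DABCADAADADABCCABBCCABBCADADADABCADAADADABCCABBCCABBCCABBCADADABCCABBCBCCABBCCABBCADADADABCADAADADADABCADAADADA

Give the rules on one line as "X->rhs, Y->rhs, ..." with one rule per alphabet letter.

A->BC, B->ADA, C->DA, D->CAB

  step 0 ⇒ step 1: DBA ⇒ CAB·ADA·BC
    A ↦ BC
    B ↦ ADA
    D ↦ CAB
    C ↦ DA  (constrained at step 1)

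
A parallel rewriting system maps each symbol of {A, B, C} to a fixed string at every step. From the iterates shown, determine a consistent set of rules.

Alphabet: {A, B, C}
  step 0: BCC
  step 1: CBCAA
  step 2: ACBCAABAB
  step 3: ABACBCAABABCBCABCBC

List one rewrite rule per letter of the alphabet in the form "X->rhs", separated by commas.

  step 2 ⇒ step 3: ACBCAABAB ⇒ AB·A·CBC·A·AB·AB·CBC·AB·CBC
    A ↦ AB
    B ↦ CBC
    C ↦ A

A->AB, B->CBC, C->A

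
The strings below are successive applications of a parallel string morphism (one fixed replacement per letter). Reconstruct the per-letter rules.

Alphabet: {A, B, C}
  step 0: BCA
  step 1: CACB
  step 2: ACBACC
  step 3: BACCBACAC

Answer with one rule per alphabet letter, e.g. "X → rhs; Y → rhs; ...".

  step 2 ⇒ step 3: ACBACC ⇒ B·AC·C·B·AC·AC
    A ↦ B
    B ↦ C
    C ↦ AC

A->B, B->C, C->AC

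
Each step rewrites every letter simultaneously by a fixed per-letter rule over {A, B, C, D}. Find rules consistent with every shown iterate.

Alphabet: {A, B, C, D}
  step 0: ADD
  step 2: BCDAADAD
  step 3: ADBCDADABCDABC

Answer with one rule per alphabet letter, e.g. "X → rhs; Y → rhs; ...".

A->DA, B->A, C->D, D->BC

  step 2 ⇒ step 3: BCDAADAD ⇒ A·D·BC·DA·DA·BC·DA·BC
    A ↦ DA
    B ↦ A
    C ↦ D
    D ↦ BC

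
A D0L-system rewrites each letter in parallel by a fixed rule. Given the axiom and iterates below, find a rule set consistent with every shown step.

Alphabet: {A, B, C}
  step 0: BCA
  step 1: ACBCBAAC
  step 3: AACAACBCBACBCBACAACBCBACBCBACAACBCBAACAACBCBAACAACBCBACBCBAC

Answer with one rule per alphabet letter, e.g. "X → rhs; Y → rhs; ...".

  step 0 ⇒ step 1: BCA ⇒ AC·BCB·AAC
    A ↦ AAC
    B ↦ AC
    C ↦ BCB

A->AAC, B->AC, C->BCB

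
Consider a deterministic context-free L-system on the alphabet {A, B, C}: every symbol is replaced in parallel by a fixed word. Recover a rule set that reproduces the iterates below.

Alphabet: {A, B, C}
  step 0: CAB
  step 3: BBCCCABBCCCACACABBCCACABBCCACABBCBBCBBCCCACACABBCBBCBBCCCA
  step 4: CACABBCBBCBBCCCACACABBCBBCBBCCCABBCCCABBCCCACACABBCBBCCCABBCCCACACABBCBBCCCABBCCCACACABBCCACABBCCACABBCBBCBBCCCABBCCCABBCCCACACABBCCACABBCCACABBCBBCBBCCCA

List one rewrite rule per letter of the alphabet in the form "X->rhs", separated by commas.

  step 3 ⇒ step 4: BBCCCABBCCCACACABBCCACABBCCACABBCBBCBBCCCACACABBCBBCBBCCCA ⇒ CA·CA·BBC·BBC·BBC·CCA·CA·CA·BBC·BBC·BBC·CCA·BBC·CCA·BBC·CCA·CA·CA·BBC·BBC·CCA·BBC·CCA·CA·CA·BBC·BBC·CCA·BBC·CCA·CA·CA·BBC·CA·CA·BBC·CA·CA·BBC·BBC·BBC·CCA·BBC·CCA·BBC·CCA·CA·CA·BBC·CA·CA·BBC·CA·CA·BBC·BBC·BBC·CCA
    A ↦ CCA
    B ↦ CA
    C ↦ BBC

A->CCA, B->CA, C->BBC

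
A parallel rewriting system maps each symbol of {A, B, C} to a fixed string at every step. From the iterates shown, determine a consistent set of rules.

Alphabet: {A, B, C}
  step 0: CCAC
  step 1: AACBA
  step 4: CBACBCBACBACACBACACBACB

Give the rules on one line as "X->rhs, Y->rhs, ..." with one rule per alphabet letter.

  step 0 ⇒ step 1: CCAC ⇒ A·A·CB·A
    A ↦ CB
    C ↦ A
    B ↦ CA  (constrained at step 1)

A->CB, B->CA, C->A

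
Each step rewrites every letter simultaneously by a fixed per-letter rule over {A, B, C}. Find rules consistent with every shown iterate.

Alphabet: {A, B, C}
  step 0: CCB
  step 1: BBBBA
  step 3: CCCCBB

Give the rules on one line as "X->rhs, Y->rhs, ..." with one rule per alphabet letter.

A->C, B->A, C->BB

  step 0 ⇒ step 1: CCB ⇒ BB·BB·A
    B ↦ A
    C ↦ BB
    A ↦ C  (constrained at step 1)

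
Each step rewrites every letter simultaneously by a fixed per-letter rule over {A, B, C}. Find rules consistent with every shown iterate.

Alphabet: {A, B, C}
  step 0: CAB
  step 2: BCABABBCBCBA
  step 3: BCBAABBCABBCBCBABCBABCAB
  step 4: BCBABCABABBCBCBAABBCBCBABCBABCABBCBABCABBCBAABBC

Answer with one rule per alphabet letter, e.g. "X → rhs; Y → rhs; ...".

  step 3 ⇒ step 4: BCBAABBCABBCBCBABCBABCAB ⇒ BC·BA·BC·AB·AB·BC·BC·BA·AB·BC·BC·BA·BC·BA·BC·AB·BC·BA·BC·AB·BC·BA·AB·BC
    A ↦ AB
    B ↦ BC
    C ↦ BA

A->AB, B->BC, C->BA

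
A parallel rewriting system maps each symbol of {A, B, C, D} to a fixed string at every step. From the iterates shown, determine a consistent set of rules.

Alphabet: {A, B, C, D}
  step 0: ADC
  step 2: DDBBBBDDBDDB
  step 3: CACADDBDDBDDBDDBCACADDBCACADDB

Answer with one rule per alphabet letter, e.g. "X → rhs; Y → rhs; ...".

  step 2 ⇒ step 3: DDBBBBDDBDDB ⇒ CA·CA·DDB·DDB·DDB·DDB·CA·CA·DDB·CA·CA·DDB
    B ↦ DDB
    D ↦ CA
    A ↦ B  (constrained at step 0)
    C ↦ BB  (constrained at step 0)

A->B, B->DDB, C->BB, D->CA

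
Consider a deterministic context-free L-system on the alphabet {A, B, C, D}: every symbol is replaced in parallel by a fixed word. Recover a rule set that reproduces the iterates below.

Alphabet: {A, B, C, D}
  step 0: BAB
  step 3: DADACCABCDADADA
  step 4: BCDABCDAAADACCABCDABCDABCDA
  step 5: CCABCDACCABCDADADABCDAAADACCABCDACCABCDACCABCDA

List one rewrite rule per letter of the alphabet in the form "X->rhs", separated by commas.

  step 4 ⇒ step 5: BCDABCDAAADACCABCDABCDABCDA ⇒ CC·A·BC·DA·CC·A·BC·DA·DA·DA·BC·DA·A·A·DA·CC·A·BC·DA·CC·A·BC·DA·CC·A·BC·DA
    A ↦ DA
    B ↦ CC
    C ↦ A
    D ↦ BC

A->DA, B->CC, C->A, D->BC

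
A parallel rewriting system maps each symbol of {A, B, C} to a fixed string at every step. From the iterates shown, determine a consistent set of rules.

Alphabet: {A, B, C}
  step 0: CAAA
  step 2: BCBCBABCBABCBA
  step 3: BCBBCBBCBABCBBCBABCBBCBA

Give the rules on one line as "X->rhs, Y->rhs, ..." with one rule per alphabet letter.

  step 2 ⇒ step 3: BCBCBABCBABCBA ⇒ BC·B·BC·B·BC·BA·BC·B·BC·BA·BC·B·BC·BA
    A ↦ BA
    B ↦ BC
    C ↦ B

A->BA, B->BC, C->B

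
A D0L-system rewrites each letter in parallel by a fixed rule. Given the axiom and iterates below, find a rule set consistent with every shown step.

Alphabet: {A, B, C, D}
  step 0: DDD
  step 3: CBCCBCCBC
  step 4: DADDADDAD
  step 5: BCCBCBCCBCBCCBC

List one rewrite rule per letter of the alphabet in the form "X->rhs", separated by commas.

A->C, B->A, C->D, D->BC

  step 4 ⇒ step 5: DADDADDAD ⇒ BC·C·BC·BC·C·BC·BC·C·BC
    A ↦ C
    D ↦ BC
  step 3 ⇒ step 4: CBCCBCCBC ⇒ D·A·D·D·A·D·D·A·D
    B ↦ A
  step 3 ⇒ step 4: CBCCBCCBC ⇒ D·A·D·D·A·D·D·A·D
    C ↦ D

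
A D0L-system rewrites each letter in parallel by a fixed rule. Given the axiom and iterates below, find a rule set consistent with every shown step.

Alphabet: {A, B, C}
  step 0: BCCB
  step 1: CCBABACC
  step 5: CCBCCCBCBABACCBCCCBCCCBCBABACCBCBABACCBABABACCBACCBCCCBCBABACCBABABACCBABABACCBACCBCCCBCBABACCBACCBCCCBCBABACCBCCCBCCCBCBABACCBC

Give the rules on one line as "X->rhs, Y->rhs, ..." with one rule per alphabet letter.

A->BC, B->CC, C->BA

  step 0 ⇒ step 1: BCCB ⇒ CC·BA·BA·CC
    B ↦ CC
    C ↦ BA
    A ↦ BC  (constrained at step 1)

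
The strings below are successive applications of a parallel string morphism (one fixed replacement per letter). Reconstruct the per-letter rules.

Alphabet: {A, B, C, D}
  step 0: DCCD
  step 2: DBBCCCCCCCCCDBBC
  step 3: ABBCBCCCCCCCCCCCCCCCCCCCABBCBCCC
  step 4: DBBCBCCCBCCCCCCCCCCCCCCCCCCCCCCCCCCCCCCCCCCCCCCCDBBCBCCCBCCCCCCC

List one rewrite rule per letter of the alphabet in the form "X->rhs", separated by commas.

  step 3 ⇒ step 4: ABBCBCCCCCCCCCCCCCCCCCCCABBCBCCC ⇒ DB·BC·BC·CC·BC·CC·CC·CC·CC·CC·CC·CC·CC·CC·CC·CC·CC·CC·CC·CC·CC·CC·CC·CC·DB·BC·BC·CC·BC·CC·CC·CC
    A ↦ DB
    B ↦ BC
    C ↦ CC
  step 2 ⇒ step 3: DBBCCCCCCCCCDBBC ⇒ AB·BC·BC·CC·CC·CC·CC·CC·CC·CC·CC·CC·AB·BC·BC·CC
    D ↦ AB

A->DB, B->BC, C->CC, D->AB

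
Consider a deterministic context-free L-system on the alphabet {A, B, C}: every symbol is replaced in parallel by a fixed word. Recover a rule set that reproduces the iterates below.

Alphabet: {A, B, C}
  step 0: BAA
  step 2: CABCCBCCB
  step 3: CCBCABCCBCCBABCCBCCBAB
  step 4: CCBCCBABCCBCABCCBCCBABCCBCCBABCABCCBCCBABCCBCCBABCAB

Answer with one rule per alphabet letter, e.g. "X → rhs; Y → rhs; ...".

A->C, B->AB, C->CCB

  step 3 ⇒ step 4: CCBCABCCBCCBABCCBCCBAB ⇒ CCB·CCB·AB·CCB·C·AB·CCB·CCB·AB·CCB·CCB·AB·C·AB·CCB·CCB·AB·CCB·CCB·AB·C·AB
    A ↦ C
    B ↦ AB
    C ↦ CCB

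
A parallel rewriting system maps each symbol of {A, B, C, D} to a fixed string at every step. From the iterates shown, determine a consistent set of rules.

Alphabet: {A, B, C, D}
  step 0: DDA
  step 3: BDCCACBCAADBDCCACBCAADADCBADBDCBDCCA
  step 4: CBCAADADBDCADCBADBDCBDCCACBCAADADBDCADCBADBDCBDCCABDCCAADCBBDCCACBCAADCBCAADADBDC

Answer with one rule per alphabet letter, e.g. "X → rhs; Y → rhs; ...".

  step 3 ⇒ step 4: BDCCACBCAADBDCCACBCAADADCBADBDCBDCCA ⇒ CB·CA·AD·AD·BDC·AD·CB·AD·BDC·BDC·CA·CB·CA·AD·AD·BDC·AD·CB·AD·BDC·BDC·CA·BDC·CA·AD·CB·BDC·CA·CB·CA·AD·CB·CA·AD·AD·BDC
    A ↦ BDC
    B ↦ CB
    C ↦ AD
    D ↦ CA

A->BDC, B->CB, C->AD, D->CA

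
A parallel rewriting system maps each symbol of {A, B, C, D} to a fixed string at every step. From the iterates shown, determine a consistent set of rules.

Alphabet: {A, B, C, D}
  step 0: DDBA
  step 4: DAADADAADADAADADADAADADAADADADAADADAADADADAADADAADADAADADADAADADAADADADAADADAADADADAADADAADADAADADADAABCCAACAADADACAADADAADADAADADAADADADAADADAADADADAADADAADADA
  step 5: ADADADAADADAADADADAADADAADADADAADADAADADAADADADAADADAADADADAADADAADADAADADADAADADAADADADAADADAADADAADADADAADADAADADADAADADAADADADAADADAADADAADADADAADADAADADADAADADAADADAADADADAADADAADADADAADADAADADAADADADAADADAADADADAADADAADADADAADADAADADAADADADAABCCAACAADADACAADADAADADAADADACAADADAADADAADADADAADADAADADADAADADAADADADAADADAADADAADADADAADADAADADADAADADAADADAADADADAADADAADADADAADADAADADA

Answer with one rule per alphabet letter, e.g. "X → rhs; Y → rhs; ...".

  step 4 ⇒ step 5: DAADADAADADAADADADAADADAADADADAADADAADADADAADADAADADAADADADAADADAADADADAADADAADADADAADADAADADAADADADAABCCAACAADADACAADADAADADAADADAADADADAADADAADADADAADADAADADA ⇒ ADA·DA·DA·ADA·DA·ADA·DA·DA·ADA·DA·ADA·DA·DA·ADA·DA·ADA·DA·ADA·DA·DA·ADA·DA·ADA·DA·DA·ADA·DA·ADA·DA·ADA·DA·DA·ADA·DA·ADA·DA·DA·ADA·DA·ADA·DA·ADA·DA·DA·ADA·DA·ADA·DA·DA·ADA·DA·ADA·DA·DA·ADA·DA·ADA·DA·ADA·DA·DA·ADA·DA·ADA·DA·DA·ADA·DA·ADA·DA·ADA·DA·DA·ADA·DA·ADA·DA·DA·ADA·DA·ADA·DA·ADA·DA·DA·ADA·DA·ADA·DA·DA·ADA·DA·ADA·DA·DA·ADA·DA·ADA·DA·ADA·DA·DA·ABC·CAA·CAA·DA·DA·CAA·DA·DA·ADA·DA·ADA·DA·CAA·DA·DA·ADA·DA·ADA·DA·DA·ADA·DA·ADA·DA·DA·ADA·DA·ADA·DA·DA·ADA·DA·ADA·DA·ADA·DA·DA·ADA·DA·ADA·DA·DA·ADA·DA·ADA·DA·ADA·DA·DA·ADA·DA·ADA·DA·DA·ADA·DA·ADA·DA
    A ↦ DA
    B ↦ ABC
    C ↦ CAA
    D ↦ ADA

A->DA, B->ABC, C->CAA, D->ADA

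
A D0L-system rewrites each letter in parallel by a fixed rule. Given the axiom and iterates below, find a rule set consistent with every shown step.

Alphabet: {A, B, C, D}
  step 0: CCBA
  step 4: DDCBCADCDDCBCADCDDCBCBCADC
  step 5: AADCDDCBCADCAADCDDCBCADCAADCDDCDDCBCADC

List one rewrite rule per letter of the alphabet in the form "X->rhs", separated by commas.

  step 4 ⇒ step 5: DDCBCADCDDCBCADCDDCBCBCADC ⇒ A·A·DC·D·DC·BC·A·DC·A·A·DC·D·DC·BC·A·DC·A·A·DC·D·DC·D·DC·BC·A·DC
    A ↦ BC
    B ↦ D
    C ↦ DC
    D ↦ A

A->BC, B->D, C->DC, D->A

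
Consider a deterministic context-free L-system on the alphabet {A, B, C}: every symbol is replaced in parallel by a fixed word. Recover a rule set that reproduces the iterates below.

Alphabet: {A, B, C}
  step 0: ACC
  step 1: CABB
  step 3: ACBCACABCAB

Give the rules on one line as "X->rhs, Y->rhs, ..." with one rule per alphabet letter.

  step 0 ⇒ step 1: ACC ⇒ CA·B·B
    A ↦ CA
    C ↦ B
    B ↦ AC  (constrained at step 1)

A->CA, B->AC, C->B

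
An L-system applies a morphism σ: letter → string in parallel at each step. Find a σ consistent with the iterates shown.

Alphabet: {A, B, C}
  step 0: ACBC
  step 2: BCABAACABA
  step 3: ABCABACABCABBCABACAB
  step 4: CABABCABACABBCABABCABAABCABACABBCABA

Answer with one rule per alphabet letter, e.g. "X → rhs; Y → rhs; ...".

A->CAB, B->A, C->B

  step 3 ⇒ step 4: ABCABACABCABBCABACAB ⇒ CAB·A·B·CAB·A·CAB·B·CAB·A·B·CAB·A·A·B·CAB·A·CAB·B·CAB·A
    A ↦ CAB
    B ↦ A
    C ↦ B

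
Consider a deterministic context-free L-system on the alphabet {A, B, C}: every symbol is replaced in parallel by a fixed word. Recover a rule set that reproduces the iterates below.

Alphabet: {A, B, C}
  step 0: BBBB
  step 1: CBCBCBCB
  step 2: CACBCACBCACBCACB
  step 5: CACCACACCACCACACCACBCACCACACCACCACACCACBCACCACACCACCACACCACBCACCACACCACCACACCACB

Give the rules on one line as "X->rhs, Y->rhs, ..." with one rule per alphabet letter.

  step 1 ⇒ step 2: CBCBCBCB ⇒ CA·CB·CA·CB·CA·CB·CA·CB
    B ↦ CB
    C ↦ CA
    A ↦ C  (constrained at step 2)

A->C, B->CB, C->CA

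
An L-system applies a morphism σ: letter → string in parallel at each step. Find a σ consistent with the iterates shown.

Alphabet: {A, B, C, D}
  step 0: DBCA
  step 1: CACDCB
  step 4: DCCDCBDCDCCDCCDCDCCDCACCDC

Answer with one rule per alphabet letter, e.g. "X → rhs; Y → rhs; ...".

  step 0 ⇒ step 1: DBCA ⇒ C·AC·DC·B
    A ↦ B
    B ↦ AC
    C ↦ DC
    D ↦ C

A->B, B->AC, C->DC, D->C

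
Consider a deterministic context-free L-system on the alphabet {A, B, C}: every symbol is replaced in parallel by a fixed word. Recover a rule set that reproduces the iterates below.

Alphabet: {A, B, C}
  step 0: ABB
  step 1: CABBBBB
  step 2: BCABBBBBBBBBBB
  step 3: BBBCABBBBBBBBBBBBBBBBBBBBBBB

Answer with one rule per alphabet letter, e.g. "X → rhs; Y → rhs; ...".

A->CAB, B->BB, C->B

  step 2 ⇒ step 3: BCABBBBBBBBBBB ⇒ BB·B·CAB·BB·BB·BB·BB·BB·BB·BB·BB·BB·BB·BB
    A ↦ CAB
    B ↦ BB
    C ↦ B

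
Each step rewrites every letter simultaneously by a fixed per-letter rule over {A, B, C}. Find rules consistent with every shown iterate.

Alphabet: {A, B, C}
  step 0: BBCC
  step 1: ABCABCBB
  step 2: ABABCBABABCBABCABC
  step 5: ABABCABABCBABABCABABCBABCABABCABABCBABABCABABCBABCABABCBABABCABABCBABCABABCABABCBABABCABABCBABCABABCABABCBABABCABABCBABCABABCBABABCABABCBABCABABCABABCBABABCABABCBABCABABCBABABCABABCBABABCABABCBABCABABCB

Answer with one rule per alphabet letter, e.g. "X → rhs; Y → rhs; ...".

A->AB, B->ABC, C->B

  step 1 ⇒ step 2: ABCABCBB ⇒ AB·ABC·B·AB·ABC·B·ABC·ABC
    A ↦ AB
    B ↦ ABC
    C ↦ B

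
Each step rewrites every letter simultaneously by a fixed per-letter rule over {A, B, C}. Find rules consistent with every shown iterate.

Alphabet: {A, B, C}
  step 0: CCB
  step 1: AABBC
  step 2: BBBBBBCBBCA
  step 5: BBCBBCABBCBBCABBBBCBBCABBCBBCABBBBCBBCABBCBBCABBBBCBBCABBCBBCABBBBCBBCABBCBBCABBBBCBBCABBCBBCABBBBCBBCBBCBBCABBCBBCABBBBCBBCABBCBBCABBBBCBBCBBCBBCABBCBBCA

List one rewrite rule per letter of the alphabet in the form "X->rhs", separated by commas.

  step 1 ⇒ step 2: AABBC ⇒ BB·BB·BBC·BBC·A
    A ↦ BB
    B ↦ BBC
    C ↦ A

A->BB, B->BBC, C->A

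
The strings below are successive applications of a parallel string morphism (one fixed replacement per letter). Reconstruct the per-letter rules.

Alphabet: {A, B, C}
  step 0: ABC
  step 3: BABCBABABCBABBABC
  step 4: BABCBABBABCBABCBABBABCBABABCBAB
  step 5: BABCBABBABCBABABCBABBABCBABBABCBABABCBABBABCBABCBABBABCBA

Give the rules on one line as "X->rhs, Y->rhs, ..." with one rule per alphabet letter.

  step 4 ⇒ step 5: BABCBABBABCBABCBABBABCBABABCBAB ⇒ BA·BC·BA·B·BA·BC·BA·BA·BC·BA·B·BA·BC·BA·B·BA·BC·BA·BA·BC·BA·B·BA·BC·BA·BC·BA·B·BA·BC·BA
    A ↦ BC
    B ↦ BA
    C ↦ B

A->BC, B->BA, C->B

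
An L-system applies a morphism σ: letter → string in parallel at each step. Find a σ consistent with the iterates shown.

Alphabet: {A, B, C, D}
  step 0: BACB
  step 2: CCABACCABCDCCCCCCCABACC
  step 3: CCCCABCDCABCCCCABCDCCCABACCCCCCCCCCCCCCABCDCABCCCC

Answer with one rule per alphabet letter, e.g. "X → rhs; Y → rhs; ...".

A->AB, B->CDC, C->CC, D->ABA

  step 2 ⇒ step 3: CCABACCABCDCCCCCCCABACC ⇒ CC·CC·AB·CDC·AB·CC·CC·AB·CDC·CC·ABA·CC·CC·CC·CC·CC·CC·CC·AB·CDC·AB·CC·CC
    A ↦ AB
    B ↦ CDC
    C ↦ CC
    D ↦ ABA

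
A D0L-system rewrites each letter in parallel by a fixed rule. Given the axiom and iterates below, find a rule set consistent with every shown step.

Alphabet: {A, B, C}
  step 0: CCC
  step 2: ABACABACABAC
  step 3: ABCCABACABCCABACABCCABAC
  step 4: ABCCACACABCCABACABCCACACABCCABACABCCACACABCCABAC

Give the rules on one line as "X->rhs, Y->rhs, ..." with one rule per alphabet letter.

  step 3 ⇒ step 4: ABCCABACABCCABACABCCABAC ⇒ AB·CC·AC·AC·AB·CC·AB·AC·AB·CC·AC·AC·AB·CC·AB·AC·AB·CC·AC·AC·AB·CC·AB·AC
    A ↦ AB
    B ↦ CC
    C ↦ AC

A->AB, B->CC, C->AC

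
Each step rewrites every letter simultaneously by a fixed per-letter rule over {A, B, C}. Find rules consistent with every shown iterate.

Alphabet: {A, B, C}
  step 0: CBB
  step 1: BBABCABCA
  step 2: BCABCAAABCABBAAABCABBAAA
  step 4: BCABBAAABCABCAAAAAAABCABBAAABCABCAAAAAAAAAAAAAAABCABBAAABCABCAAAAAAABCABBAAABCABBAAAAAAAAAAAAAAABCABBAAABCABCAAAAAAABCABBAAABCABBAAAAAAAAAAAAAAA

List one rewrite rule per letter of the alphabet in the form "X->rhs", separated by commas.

A->AA, B->BCA, C->BBA

  step 1 ⇒ step 2: BBABCABCA ⇒ BCA·BCA·AA·BCA·BBA·AA·BCA·BBA·AA
    A ↦ AA
    B ↦ BCA
    C ↦ BBA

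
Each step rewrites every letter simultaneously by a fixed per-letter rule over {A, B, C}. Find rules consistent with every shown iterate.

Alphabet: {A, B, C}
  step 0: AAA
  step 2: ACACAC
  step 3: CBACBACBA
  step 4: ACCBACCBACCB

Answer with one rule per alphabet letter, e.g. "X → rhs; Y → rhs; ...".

A->CB, B->C, C->A

  step 3 ⇒ step 4: CBACBACBA ⇒ A·C·CB·A·C·CB·A·C·CB
    A ↦ CB
    B ↦ C
    C ↦ A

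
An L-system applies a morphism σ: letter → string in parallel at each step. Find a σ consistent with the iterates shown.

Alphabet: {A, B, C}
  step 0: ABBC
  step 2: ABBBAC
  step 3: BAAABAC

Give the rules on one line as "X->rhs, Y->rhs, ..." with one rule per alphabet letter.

  step 2 ⇒ step 3: ABBBAC ⇒ B·A·A·A·B·AC
    A ↦ B
    B ↦ A
    C ↦ AC

A->B, B->A, C->AC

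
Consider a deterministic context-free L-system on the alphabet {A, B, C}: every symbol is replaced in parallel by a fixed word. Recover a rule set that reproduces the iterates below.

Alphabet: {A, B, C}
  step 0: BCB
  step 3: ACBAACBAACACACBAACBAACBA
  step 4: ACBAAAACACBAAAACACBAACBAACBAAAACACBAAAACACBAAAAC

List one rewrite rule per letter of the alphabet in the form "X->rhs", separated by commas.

  step 3 ⇒ step 4: ACBAACBAACACACBAACBAACBA ⇒ AC·BA·AA·AC·AC·BA·AA·AC·AC·BA·AC·BA·AC·BA·AA·AC·AC·BA·AA·AC·AC·BA·AA·AC
    A ↦ AC
    B ↦ AA
    C ↦ BA

A->AC, B->AA, C->BA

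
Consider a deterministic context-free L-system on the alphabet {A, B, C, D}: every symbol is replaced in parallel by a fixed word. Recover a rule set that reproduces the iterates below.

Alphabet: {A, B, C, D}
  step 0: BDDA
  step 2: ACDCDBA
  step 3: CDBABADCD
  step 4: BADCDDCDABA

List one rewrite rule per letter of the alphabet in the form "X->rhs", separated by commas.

A->CD, B->D, C->B, D->A

  step 3 ⇒ step 4: CDBABADCD ⇒ B·A·D·CD·D·CD·A·B·A
    A ↦ CD
    B ↦ D
    C ↦ B
    D ↦ A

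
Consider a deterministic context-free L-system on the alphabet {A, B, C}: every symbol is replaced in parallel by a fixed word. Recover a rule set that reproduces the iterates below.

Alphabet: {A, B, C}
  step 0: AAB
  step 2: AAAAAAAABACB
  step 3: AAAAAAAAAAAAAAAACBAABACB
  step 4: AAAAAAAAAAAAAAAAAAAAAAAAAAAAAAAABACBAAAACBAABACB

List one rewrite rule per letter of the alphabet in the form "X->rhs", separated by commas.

A->AA, B->CB, C->BA

  step 3 ⇒ step 4: AAAAAAAAAAAAAAAACBAABACB ⇒ AA·AA·AA·AA·AA·AA·AA·AA·AA·AA·AA·AA·AA·AA·AA·AA·BA·CB·AA·AA·CB·AA·BA·CB
    A ↦ AA
    B ↦ CB
    C ↦ BA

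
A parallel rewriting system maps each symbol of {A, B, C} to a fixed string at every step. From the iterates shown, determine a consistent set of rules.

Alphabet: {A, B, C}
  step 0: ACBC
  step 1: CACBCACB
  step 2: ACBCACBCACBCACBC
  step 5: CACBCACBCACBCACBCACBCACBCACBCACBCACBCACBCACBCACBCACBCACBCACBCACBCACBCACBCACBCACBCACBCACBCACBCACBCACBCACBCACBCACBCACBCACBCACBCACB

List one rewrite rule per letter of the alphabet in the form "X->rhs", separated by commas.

  step 1 ⇒ step 2: CACBCACB ⇒ ACB·C·ACB·C·ACB·C·ACB·C
    A ↦ C
    B ↦ C
    C ↦ ACB

A->C, B->C, C->ACB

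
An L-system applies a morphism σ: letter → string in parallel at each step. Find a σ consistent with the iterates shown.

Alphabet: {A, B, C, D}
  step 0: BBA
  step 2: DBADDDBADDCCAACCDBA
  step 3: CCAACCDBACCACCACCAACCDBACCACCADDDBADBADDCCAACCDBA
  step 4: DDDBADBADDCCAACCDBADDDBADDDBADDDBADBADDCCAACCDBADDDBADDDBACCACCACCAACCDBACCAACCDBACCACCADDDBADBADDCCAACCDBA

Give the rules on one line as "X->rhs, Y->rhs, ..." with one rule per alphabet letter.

  step 3 ⇒ step 4: CCAACCDBACCACCACCAACCDBACCACCADDDBADBADDCCAACCDBA ⇒ D·D·DBA·DBA·D·D·CCA·ACC·DBA·D·D·DBA·D·D·DBA·D·D·DBA·DBA·D·D·CCA·ACC·DBA·D·D·DBA·D·D·DBA·CCA·CCA·CCA·ACC·DBA·CCA·ACC·DBA·CCA·CCA·D·D·DBA·DBA·D·D·CCA·ACC·DBA
    A ↦ DBA
    B ↦ ACC
    C ↦ D
    D ↦ CCA

A->DBA, B->ACC, C->D, D->CCA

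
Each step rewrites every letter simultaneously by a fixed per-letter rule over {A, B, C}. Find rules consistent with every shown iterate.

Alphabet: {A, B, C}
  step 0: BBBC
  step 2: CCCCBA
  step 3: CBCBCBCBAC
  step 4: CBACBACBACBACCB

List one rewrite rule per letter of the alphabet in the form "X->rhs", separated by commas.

  step 3 ⇒ step 4: CBCBCBCBAC ⇒ CB·A·CB·A·CB·A·CB·A·C·CB
    A ↦ C
    B ↦ A
    C ↦ CB

A->C, B->A, C->CB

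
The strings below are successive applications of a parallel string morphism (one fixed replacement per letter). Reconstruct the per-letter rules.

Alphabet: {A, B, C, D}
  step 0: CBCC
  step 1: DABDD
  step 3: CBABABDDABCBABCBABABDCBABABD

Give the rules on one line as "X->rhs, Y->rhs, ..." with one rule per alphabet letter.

A->CB, B->AB, C->D, D->ABD

  step 0 ⇒ step 1: CBCC ⇒ D·AB·D·D
    B ↦ AB
    C ↦ D
    A ↦ CB  (constrained at step 1)
    D ↦ ABD  (constrained at step 1)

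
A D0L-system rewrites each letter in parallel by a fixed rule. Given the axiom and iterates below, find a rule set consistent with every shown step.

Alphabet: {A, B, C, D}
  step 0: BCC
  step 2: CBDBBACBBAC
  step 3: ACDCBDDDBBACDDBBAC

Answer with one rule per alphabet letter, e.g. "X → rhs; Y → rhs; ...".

A->BB, B->D, C->AC, D->CBD

  step 2 ⇒ step 3: CBDBBACBBAC ⇒ AC·D·CBD·D·D·BB·AC·D·D·BB·AC
    A ↦ BB
    B ↦ D
    C ↦ AC
    D ↦ CBD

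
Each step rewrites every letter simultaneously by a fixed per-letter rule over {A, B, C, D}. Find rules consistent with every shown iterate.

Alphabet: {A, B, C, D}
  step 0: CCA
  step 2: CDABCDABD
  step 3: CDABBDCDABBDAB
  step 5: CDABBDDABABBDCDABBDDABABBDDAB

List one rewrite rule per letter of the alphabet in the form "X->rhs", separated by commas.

  step 2 ⇒ step 3: CDABCDABD ⇒ CD·AB·B·D·CD·AB·B·D·AB
    A ↦ B
    B ↦ D
    C ↦ CD
    D ↦ AB

A->B, B->D, C->CD, D->AB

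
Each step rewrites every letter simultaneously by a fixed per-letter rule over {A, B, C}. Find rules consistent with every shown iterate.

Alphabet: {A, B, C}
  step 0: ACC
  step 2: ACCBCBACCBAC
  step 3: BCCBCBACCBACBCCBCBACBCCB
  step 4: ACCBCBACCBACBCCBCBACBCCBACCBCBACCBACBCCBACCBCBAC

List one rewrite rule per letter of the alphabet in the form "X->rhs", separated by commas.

A->BC, B->AC, C->CB

  step 3 ⇒ step 4: BCCBCBACCBACBCCBCBACBCCB ⇒ AC·CB·CB·AC·CB·AC·BC·CB·CB·AC·BC·CB·AC·CB·CB·AC·CB·AC·BC·CB·AC·CB·CB·AC
    A ↦ BC
    B ↦ AC
    C ↦ CB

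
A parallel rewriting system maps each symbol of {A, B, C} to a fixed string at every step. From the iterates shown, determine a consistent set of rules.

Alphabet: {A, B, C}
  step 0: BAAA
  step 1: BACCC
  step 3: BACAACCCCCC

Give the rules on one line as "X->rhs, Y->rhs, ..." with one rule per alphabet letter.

  step 0 ⇒ step 1: BAAA ⇒ BA·C·C·C
    A ↦ C
    B ↦ BA
    C ↦ AA  (constrained at step 1)

A->C, B->BA, C->AA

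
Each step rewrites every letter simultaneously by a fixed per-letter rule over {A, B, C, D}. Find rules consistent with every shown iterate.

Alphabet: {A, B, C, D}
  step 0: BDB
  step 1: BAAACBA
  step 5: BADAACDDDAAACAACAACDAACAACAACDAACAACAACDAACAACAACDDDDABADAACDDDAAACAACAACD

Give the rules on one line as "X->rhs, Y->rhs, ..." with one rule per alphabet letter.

A->D, B->BA, C->DA, D->AAC

  step 0 ⇒ step 1: BDB ⇒ BA·AAC·BA
    B ↦ BA
    D ↦ AAC
    A ↦ D  (constrained at step 1)
    C ↦ DA  (constrained at step 1)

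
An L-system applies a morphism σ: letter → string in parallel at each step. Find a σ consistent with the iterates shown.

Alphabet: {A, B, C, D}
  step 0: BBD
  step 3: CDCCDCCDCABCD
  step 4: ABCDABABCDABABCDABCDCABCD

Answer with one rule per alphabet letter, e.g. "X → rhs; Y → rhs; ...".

A->CD, B->C, C->AB, D->CD

  step 3 ⇒ step 4: CDCCDCCDCABCD ⇒ AB·CD·AB·AB·CD·AB·AB·CD·AB·CD·C·AB·CD
    A ↦ CD
    B ↦ C
    C ↦ AB
    D ↦ CD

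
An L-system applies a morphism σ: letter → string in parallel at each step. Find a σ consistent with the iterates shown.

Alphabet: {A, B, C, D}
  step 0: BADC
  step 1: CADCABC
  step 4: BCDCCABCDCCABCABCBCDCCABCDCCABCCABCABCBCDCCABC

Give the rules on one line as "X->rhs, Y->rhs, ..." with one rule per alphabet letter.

  step 0 ⇒ step 1: BADC ⇒ CA·DC·A·BC
    A ↦ DC
    B ↦ CA
    C ↦ BC
    D ↦ A

A->DC, B->CA, C->BC, D->A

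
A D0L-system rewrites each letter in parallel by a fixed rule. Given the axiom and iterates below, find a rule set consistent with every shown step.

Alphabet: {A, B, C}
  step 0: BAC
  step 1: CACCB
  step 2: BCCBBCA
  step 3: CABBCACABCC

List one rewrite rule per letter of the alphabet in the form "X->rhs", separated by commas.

  step 2 ⇒ step 3: BCCBBCA ⇒ CA·B·B·CA·CA·B·CC
    A ↦ CC
    B ↦ CA
    C ↦ B

A->CC, B->CA, C->B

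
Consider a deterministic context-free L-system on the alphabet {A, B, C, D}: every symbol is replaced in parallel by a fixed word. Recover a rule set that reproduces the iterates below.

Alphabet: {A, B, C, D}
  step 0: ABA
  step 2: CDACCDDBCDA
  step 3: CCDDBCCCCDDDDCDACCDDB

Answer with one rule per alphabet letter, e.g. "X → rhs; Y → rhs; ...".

  step 2 ⇒ step 3: CDACCDDBCDA ⇒ CC·DD·B·CC·CC·DD·DD·CDA·CC·DD·B
    A ↦ B
    B ↦ CDA
    C ↦ CC
    D ↦ DD

A->B, B->CDA, C->CC, D->DD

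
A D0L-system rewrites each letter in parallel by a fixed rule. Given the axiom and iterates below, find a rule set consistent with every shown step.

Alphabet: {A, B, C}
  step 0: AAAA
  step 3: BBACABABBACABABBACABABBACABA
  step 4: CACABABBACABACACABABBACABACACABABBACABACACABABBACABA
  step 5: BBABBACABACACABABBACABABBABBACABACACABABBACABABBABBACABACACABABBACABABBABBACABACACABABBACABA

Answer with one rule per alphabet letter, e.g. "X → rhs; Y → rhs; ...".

A->BA, B->CA, C->B

  step 4 ⇒ step 5: CACABABBACABACACABABBACABACACABABBACABACACABABBACABA ⇒ B·BA·B·BA·CA·BA·CA·CA·BA·B·BA·CA·BA·B·BA·B·BA·CA·BA·CA·CA·BA·B·BA·CA·BA·B·BA·B·BA·CA·BA·CA·CA·BA·B·BA·CA·BA·B·BA·B·BA·CA·BA·CA·CA·BA·B·BA·CA·BA
    A ↦ BA
    B ↦ CA
    C ↦ B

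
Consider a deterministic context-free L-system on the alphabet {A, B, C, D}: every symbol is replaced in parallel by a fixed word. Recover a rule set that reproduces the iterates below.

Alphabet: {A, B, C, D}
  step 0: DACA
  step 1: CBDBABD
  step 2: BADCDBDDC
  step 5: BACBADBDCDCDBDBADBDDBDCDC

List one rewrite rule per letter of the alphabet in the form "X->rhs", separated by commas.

  step 1 ⇒ step 2: CBDBABD ⇒ BA·D·C·D·BD·D·C
    A ↦ BD
    B ↦ D
    C ↦ BA
    D ↦ C

A->BD, B->D, C->BA, D->C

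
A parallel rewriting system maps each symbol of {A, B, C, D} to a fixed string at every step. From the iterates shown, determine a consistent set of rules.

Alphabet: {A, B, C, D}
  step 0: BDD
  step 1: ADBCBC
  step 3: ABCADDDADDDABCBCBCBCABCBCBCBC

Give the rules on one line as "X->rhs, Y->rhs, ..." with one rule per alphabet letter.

A->ABC, B->AD, C->DD, D->BC

  step 0 ⇒ step 1: BDD ⇒ AD·BC·BC
    B ↦ AD
    D ↦ BC
    A ↦ ABC  (constrained at step 1)
    C ↦ DD  (constrained at step 1)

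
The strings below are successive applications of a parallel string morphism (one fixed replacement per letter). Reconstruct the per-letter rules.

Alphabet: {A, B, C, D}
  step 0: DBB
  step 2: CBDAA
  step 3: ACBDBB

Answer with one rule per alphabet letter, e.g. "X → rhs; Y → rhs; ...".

A->B, B->C, C->A, D->BD

  step 2 ⇒ step 3: CBDAA ⇒ A·C·BD·B·B
    A ↦ B
    B ↦ C
    C ↦ A
    D ↦ BD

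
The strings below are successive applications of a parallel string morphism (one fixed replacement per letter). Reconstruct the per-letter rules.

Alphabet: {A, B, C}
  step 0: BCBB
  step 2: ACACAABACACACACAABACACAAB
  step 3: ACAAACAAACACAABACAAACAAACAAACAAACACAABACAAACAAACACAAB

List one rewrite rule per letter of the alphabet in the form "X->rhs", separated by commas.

  step 2 ⇒ step 3: ACACAABACACACACAABACACAAB ⇒ AC·AA·AC·AA·AC·AC·AAB·AC·AA·AC·AA·AC·AA·AC·AA·AC·AC·AAB·AC·AA·AC·AA·AC·AC·AAB
    A ↦ AC
    B ↦ AAB
    C ↦ AA

A->AC, B->AAB, C->AA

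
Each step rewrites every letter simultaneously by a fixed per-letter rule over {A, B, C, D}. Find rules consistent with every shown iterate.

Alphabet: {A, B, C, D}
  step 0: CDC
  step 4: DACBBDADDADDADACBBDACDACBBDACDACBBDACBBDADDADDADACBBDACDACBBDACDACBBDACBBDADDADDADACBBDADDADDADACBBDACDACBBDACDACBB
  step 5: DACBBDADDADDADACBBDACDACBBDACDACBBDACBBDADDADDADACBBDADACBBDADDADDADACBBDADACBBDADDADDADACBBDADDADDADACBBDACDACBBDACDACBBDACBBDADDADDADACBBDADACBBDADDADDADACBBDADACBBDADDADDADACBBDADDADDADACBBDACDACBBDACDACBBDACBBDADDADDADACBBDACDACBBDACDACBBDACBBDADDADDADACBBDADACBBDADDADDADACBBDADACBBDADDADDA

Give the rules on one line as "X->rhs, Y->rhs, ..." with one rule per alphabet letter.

A->BB, B->DDA, C->DA, D->DAC

  step 4 ⇒ step 5: DACBBDADDADDADACBBDACDACBBDACDACBBDACBBDADDADDADACBBDACDACBBDACDACBBDACBBDADDADDADACBBDADDADDADACBBDACDACBBDACDACBB ⇒ DAC·BB·DA·DDA·DDA·DAC·BB·DAC·DAC·BB·DAC·DAC·BB·DAC·BB·DA·DDA·DDA·DAC·BB·DA·DAC·BB·DA·DDA·DDA·DAC·BB·DA·DAC·BB·DA·DDA·DDA·DAC·BB·DA·DDA·DDA·DAC·BB·DAC·DAC·BB·DAC·DAC·BB·DAC·BB·DA·DDA·DDA·DAC·BB·DA·DAC·BB·DA·DDA·DDA·DAC·BB·DA·DAC·BB·DA·DDA·DDA·DAC·BB·DA·DDA·DDA·DAC·BB·DAC·DAC·BB·DAC·DAC·BB·DAC·BB·DA·DDA·DDA·DAC·BB·DAC·DAC·BB·DAC·DAC·BB·DAC·BB·DA·DDA·DDA·DAC·BB·DA·DAC·BB·DA·DDA·DDA·DAC·BB·DA·DAC·BB·DA·DDA·DDA
    A ↦ BB
    B ↦ DDA
    C ↦ DA
    D ↦ DAC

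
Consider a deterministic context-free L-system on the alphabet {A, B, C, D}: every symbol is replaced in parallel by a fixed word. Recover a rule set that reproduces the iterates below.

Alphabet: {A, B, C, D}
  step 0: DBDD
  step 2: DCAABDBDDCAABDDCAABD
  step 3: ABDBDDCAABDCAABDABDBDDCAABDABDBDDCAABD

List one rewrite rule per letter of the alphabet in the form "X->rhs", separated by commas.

A->D, B->CA, C->B, D->ABD

  step 2 ⇒ step 3: DCAABDBDDCAABDDCAABD ⇒ ABD·B·D·D·CA·ABD·CA·ABD·ABD·B·D·D·CA·ABD·ABD·B·D·D·CA·ABD
    A ↦ D
    B ↦ CA
    C ↦ B
    D ↦ ABD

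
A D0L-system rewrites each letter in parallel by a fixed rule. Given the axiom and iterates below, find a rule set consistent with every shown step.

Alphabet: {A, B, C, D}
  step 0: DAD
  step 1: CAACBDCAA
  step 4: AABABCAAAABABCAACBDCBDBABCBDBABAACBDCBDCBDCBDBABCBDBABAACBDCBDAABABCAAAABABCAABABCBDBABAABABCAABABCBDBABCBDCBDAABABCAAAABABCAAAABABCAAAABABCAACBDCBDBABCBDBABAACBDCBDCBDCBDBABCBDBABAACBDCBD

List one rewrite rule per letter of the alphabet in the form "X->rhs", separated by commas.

A->CBD, B->BAB, C->AA, D->CAA

  step 0 ⇒ step 1: DAD ⇒ CAA·CBD·CAA
    A ↦ CBD
    D ↦ CAA
    B ↦ BAB  (constrained at step 1)
    C ↦ AA  (constrained at step 1)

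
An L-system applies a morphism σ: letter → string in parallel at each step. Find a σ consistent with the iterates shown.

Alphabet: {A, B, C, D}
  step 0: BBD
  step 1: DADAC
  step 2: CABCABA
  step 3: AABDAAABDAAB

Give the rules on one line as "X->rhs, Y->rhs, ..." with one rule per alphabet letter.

A->AB, B->DA, C->A, D->C

  step 2 ⇒ step 3: CABCABA ⇒ A·AB·DA·A·AB·DA·AB
    A ↦ AB
    B ↦ DA
    C ↦ A
  step 0 ⇒ step 1: BBD ⇒ DA·DA·C
    D ↦ C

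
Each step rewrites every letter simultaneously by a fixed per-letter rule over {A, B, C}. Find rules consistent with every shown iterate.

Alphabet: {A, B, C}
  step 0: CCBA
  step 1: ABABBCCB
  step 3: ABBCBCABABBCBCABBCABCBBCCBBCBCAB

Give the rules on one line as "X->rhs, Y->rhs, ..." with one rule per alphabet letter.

A->CB, B->BC, C->AB

  step 0 ⇒ step 1: CCBA ⇒ AB·AB·BC·CB
    A ↦ CB
    B ↦ BC
    C ↦ AB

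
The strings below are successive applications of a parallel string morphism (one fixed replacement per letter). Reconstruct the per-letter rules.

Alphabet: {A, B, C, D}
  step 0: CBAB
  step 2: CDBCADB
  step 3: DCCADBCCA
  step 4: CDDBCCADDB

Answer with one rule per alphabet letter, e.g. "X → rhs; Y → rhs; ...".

  step 3 ⇒ step 4: DCCADBCCA ⇒ C·D·D·B·C·CA·D·D·B
    A ↦ B
    B ↦ CA
    C ↦ D
    D ↦ C

A->B, B->CA, C->D, D->C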